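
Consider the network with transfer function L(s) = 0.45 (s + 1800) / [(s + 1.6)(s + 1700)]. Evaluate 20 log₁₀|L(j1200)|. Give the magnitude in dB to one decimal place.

|j1200 + 1800| = √(1200² + 1800²) = 2163
|j1200 + 1.6| = √(1200² + 1.6²) = 1200
|j1200 + 1700| = √(1200² + 1700²) = 2081
|L(j1200)| = 0.45 × 2163 / (1200 × 2081) = 0.00038986
20 log₁₀(0.00038986) = -68.18 dB

-68.2 dB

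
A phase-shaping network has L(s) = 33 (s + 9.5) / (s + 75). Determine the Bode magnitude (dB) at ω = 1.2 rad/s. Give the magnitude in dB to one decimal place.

12.5 dB

|j1.2 + 9.5| = √(1.2² + 9.5²) = 9.575
|j1.2 + 75| = √(1.2² + 75²) = 75.01
|L(j1.2)| = 33 × 9.575 / 75.01 = 4.2127
20 log₁₀(4.2127) = 12.49 dB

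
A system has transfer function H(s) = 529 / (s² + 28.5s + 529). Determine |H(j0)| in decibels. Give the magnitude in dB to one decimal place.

H(0) = 529 / 529 = 1
20 log₁₀(1) = 0.00 dB

0.0 dB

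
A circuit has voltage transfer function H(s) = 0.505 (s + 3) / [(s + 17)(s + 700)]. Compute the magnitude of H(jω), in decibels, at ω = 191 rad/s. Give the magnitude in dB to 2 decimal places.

|j191 + 3| = √(191² + 3²) = 191
|j191 + 17| = √(191² + 17²) = 191.8
|j191 + 700| = √(191² + 700²) = 725.6
|H(j191)| = 0.505 × 191 / (191.8 × 725.6) = 0.00069333
20 log₁₀(0.00069333) = -63.181 dB

-63.18 dB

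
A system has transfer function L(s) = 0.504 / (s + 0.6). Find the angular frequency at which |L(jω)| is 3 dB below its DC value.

0.6 rad/sec

For a single-pole low-pass, the −3 dB point is at the pole: ω = 0.6 rad/sec.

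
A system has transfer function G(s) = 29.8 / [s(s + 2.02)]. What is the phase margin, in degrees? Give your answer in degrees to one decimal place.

21.0°

Gain crossover: |G(jω)| = 1 at ω ≈ 5.28 rad s⁻¹.
∠G(j5.28) = −90° − arctan(5.28/2.02) ≈ -159.05°
PM = 180° + (-159.05°) = 20.95°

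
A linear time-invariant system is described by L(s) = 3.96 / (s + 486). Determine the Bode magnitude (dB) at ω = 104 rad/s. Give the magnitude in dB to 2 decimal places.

|j104 + 486| = √(104² + 486²) = 497
|L(j104)| = 3.96 / 497 = 0.0079678
20 log₁₀(0.0079678) = -41.973 dB

-41.97 dB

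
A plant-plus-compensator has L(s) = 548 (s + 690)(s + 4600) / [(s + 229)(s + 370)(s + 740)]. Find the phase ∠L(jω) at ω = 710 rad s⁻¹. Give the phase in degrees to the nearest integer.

-124°

∠(j710 + 690) = arctan(710/690) = 45.82°
∠(j710 + 4600) = arctan(710/4600) = 8.77°
∠(j710 + 229) = arctan(710/229) = 72.12°
∠(j710 + 370) = arctan(710/370) = 62.47°
∠(j710 + 740) = arctan(710/740) = 43.81°
∠L(j710) = 45.82° + 8.77° − (72.12° + 62.47° + 43.81°) = -123.82°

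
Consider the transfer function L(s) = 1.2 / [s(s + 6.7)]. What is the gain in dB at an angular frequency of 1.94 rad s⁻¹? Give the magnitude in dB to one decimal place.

-21.0 dB

|j1.94 + 6.7| = √(1.94² + 6.7²) = 6.975
|j1.94| = 1.94
|L(j1.94)| = 1.2 / (6.975 × 1.94) = 0.088679
20 log₁₀(0.088679) = -21.04 dB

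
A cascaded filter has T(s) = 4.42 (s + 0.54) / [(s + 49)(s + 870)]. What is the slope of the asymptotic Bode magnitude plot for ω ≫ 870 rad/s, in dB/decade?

With 1 zero and 2 poles, the high-frequency asymptotic slope is 20 × (1 − 2) = -20 dB/decade.

-20 dB/decade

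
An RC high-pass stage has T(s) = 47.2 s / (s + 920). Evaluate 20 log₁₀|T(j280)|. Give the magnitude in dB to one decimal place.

22.8 dB

|j280| = 280
|j280 + 920| = √(280² + 920²) = 961.7
|T(j280)| = 47.2 × 280 / 961.7 = 13.743
20 log₁₀(13.743) = 22.76 dB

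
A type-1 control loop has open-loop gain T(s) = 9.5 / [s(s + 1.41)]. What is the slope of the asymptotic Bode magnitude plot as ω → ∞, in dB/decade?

With 0 zeros and 2 poles, the high-frequency asymptotic slope is 20 × (0 − 2) = -40 dB/decade.

-40 dB/decade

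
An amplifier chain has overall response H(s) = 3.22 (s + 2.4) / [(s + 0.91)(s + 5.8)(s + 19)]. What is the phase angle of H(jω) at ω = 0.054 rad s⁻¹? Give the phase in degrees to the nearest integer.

-3°

∠(j0.054 + 2.4) = arctan(0.054/2.4) = 1.29°
∠(j0.054 + 0.91) = arctan(0.054/0.91) = 3.40°
∠(j0.054 + 5.8) = arctan(0.054/5.8) = 0.53°
∠(j0.054 + 19) = arctan(0.054/19) = 0.16°
∠H(j0.054) = 1.29° − (3.40° + 0.53° + 0.16°) = -2.80°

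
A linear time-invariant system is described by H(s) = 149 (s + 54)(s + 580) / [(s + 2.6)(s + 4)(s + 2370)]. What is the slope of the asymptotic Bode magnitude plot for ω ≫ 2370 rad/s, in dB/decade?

With 2 zeros and 3 poles, the high-frequency asymptotic slope is 20 × (2 − 3) = -20 dB/decade.

-20 dB/decade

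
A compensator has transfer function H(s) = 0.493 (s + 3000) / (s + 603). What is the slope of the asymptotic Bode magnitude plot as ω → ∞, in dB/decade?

With 1 zero and 1 pole, the high-frequency asymptotic slope is 20 × (1 − 1) = 0 dB/decade.

0 dB/decade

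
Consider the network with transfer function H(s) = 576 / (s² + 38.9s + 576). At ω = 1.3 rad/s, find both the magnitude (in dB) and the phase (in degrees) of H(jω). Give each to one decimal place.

|(j1.3)² + 38.9(j1.3) + 576| = |574.31 + j50.57| = 576.5
|H(j1.3)| = 576 / 576.5 = 0.99908
20 log₁₀(0.99908) = -0.01 dB
∠[(j1.3)² + 38.9(j1.3) + 576] = ∠[574.31 + j50.57] = 5.03°
∠H(j1.3) = −5.03° = -5.03°

|H| = -0.0 dB, ∠H = -5.0°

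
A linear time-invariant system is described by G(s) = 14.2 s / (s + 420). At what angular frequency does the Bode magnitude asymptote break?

420 rad/s

The single real pole at s = −420 gives a corner at ω = 420 rad/s.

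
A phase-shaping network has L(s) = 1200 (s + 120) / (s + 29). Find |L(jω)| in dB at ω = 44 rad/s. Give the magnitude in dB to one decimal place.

|j44 + 120| = √(44² + 120²) = 127.8
|j44 + 29| = √(44² + 29²) = 52.7
|L(j44)| = 1200 × 127.8 / 52.7 = 2910.5
20 log₁₀(2910.5) = 69.28 dB

69.3 dB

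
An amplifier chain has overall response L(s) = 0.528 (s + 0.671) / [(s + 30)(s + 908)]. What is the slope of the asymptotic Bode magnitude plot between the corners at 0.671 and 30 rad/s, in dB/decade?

In this band the factors already past their corner are: zero at 0.671; net slope = 20 dB/decade.

20 dB/decade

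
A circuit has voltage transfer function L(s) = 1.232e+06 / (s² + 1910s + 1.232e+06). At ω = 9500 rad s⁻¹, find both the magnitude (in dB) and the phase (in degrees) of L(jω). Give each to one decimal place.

|L| = -37.4 dB, ∠L = -168.5°

|(j9500)² + 1910(j9500) + 1.232e+06| = |-8.9018e+07 + j1.8145e+07| = 9.085e+07
|L(j9500)| = 1.232e+06 / 9.085e+07 = 0.013561
20 log₁₀(0.013561) = -37.35 dB
∠[(j9500)² + 1910(j9500) + 1.232e+06] = ∠[-8.9018e+07 + j1.8145e+07] = 168.48°
∠L(j9500) = −168.48° = -168.48°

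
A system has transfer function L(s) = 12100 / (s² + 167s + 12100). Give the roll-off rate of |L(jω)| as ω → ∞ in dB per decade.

With 0 zeros and 2 poles, the high-frequency asymptotic slope is 20 × (0 − 2) = -40 dB/decade.

-40 dB/decade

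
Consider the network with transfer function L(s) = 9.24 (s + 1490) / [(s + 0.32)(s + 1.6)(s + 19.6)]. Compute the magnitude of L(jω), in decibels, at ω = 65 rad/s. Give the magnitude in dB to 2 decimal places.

|j65 + 1490| = √(65² + 1490²) = 1491
|j65 + 0.32| = √(65² + 0.32²) = 65
|j65 + 1.6| = √(65² + 1.6²) = 65.02
|j65 + 19.6| = √(65² + 19.6²) = 67.89
|L(j65)| = 9.24 × 1491 / (65 × 65.02 × 67.89) = 0.048028
20 log₁₀(0.048028) = -26.370 dB

-26.37 dB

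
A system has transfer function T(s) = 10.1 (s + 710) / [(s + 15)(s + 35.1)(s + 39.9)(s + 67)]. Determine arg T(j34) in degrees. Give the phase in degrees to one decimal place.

∠(j34 + 710) = arctan(34/710) = 2.74°
∠(j34 + 15) = arctan(34/15) = 66.19°
∠(j34 + 35.1) = arctan(34/35.1) = 44.09°
∠(j34 + 39.9) = arctan(34/39.9) = 40.44°
∠(j34 + 67) = arctan(34/67) = 26.91°
∠T(j34) = 2.74° − (66.19° + 44.09° + 40.44° + 26.91°) = -174.88°

-174.9°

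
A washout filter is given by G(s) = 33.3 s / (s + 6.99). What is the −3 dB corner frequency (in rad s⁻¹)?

For a single-pole high-pass, the −3 dB point is at the pole: ω = 6.99 rad s⁻¹.

6.99 rad s⁻¹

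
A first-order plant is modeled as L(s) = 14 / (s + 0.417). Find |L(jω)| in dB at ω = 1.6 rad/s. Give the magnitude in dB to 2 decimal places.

|j1.6 + 0.417| = √(1.6² + 0.417²) = 1.653
|L(j1.6)| = 14 / 1.653 = 8.4672
20 log₁₀(8.4672) = 18.555 dB

18.55 dB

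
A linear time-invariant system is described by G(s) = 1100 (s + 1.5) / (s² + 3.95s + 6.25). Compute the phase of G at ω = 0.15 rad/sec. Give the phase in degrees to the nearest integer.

0°

∠(j0.15 + 1.5) = arctan(0.15/1.5) = 5.71°
∠[(j0.15)² + 3.95(j0.15) + 6.25] = ∠[6.2275 + j0.5925] = 5.43°
∠G(j0.15) = 5.71° − 5.43° = 0.28°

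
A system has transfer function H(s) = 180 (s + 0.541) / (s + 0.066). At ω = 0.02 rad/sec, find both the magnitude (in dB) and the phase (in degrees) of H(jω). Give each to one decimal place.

|j0.02 + 0.541| = √(0.02² + 0.541²) = 0.5414
|j0.02 + 0.066| = √(0.02² + 0.066²) = 0.06896
|H(j0.02)| = 180 × 0.5414 / 0.06896 = 1413
20 log₁₀(1413) = 63.00 dB
∠(j0.02 + 0.541) = arctan(0.02/0.541) = 2.12°
∠(j0.02 + 0.066) = arctan(0.02/0.066) = 16.86°
∠H(j0.02) = 2.12° − 16.86° = -14.74°

|H| = 63.0 dB, ∠H = -14.7°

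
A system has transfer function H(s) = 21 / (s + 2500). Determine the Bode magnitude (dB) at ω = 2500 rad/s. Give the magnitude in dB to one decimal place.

|j2500 + 2500| = √(2500² + 2500²) = 3536
|H(j2500)| = 21 / 3536 = 0.0059397
20 log₁₀(0.0059397) = -44.52 dB

-44.5 dB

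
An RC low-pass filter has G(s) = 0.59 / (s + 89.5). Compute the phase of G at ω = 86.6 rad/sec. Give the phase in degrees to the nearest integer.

-44°

∠(j86.6 + 89.5) = arctan(86.6/89.5) = 44.06°
∠G(j86.6) = −44.06° = -44.06°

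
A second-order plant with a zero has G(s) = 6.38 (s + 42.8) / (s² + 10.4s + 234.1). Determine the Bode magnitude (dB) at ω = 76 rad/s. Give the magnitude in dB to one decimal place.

-20.1 dB

|j76 + 42.8| = √(76² + 42.8²) = 87.22
|(j76)² + 10.4(j76) + 234.1| = |-5541.9 + j790.4| = 5598
|G(j76)| = 6.38 × 87.22 / 5598 = 0.099408
20 log₁₀(0.099408) = -20.05 dB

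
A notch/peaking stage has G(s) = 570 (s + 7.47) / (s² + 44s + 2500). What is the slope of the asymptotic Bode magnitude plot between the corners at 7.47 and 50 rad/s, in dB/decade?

20 dB/decade

In this band the factors already past their corner are: zero at 7.47; net slope = 20 dB/decade.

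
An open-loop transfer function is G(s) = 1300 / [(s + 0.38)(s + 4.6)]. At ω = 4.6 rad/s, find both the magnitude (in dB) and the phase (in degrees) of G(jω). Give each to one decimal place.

|j4.6 + 0.38| = √(4.6² + 0.38²) = 4.616
|j4.6 + 4.6| = √(4.6² + 4.6²) = 6.505
|G(j4.6)| = 1300 / (4.616 × 6.505) = 43.295
20 log₁₀(43.295) = 32.73 dB
∠(j4.6 + 0.38) = arctan(4.6/0.38) = 85.28°
∠(j4.6 + 4.6) = arctan(4.6/4.6) = 45.00°
∠G(j4.6) = − (85.28° + 45.00°) = -130.28°

|G| = 32.7 dB, ∠G = -130.3 deg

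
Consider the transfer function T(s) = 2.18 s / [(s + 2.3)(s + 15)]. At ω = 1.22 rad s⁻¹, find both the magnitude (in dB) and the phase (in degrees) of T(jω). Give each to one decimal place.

|j1.22| = 1.22
|j1.22 + 2.3| = √(1.22² + 2.3²) = 2.604
|j1.22 + 15| = √(1.22² + 15²) = 15.05
|T(j1.22)| = 2.18 × 1.22 / (2.604 × 15.05) = 0.067878
20 log₁₀(0.067878) = -23.37 dB
∠(j1.22) = 90.00°
∠(j1.22 + 2.3) = arctan(1.22/2.3) = 27.94°
∠(j1.22 + 15) = arctan(1.22/15) = 4.65°
∠T(j1.22) = 90.00° − (27.94° + 4.65°) = 57.41°

|T| = -23.4 dB, ∠T = 57.4°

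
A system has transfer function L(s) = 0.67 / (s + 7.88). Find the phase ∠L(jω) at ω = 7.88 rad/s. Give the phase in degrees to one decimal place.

-45.0 deg

∠(j7.88 + 7.88) = arctan(7.88/7.88) = 45.00°
∠L(j7.88) = −45.00° = -45.00°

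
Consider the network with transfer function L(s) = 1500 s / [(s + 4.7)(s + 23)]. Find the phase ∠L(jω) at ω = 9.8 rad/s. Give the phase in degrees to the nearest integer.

∠(j9.8) = 90.00°
∠(j9.8 + 4.7) = arctan(9.8/4.7) = 64.38°
∠(j9.8 + 23) = arctan(9.8/23) = 23.08°
∠L(j9.8) = 90.00° − (64.38° + 23.08°) = 2.54°

3°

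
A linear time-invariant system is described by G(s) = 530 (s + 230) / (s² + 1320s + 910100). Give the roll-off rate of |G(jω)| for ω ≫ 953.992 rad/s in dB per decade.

-20 dB/decade

With 1 zero and 2 poles, the high-frequency asymptotic slope is 20 × (1 − 2) = -20 dB/decade.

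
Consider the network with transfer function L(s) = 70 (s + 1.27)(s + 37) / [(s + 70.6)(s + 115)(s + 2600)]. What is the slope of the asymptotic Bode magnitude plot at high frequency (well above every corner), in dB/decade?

-20 dB/decade

With 2 zeros and 3 poles, the high-frequency asymptotic slope is 20 × (2 − 3) = -20 dB/decade.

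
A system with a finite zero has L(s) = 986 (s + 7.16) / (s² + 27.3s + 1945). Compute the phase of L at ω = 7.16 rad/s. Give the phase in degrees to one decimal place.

39.1°

∠(j7.16 + 7.16) = arctan(7.16/7.16) = 45.00°
∠[(j7.16)² + 27.3(j7.16) + 1945] = ∠[1893.7 + j195.47] = 5.89°
∠L(j7.16) = 45.00° − 5.89° = 39.11°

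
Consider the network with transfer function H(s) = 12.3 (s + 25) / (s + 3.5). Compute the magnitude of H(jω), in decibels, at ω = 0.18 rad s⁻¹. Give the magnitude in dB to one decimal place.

|j0.18 + 25| = √(0.18² + 25²) = 25
|j0.18 + 3.5| = √(0.18² + 3.5²) = 3.505
|H(j0.18)| = 12.3 × 25 / 3.505 = 87.743
20 log₁₀(87.743) = 38.86 dB

38.9 dB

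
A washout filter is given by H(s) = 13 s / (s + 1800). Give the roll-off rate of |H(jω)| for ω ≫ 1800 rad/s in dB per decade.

0 dB/decade

With 1 zero and 1 pole, the high-frequency asymptotic slope is 20 × (1 − 1) = 0 dB/decade.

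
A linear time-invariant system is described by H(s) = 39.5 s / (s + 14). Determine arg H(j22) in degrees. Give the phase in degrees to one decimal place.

32.5°

∠(j22) = 90.00°
∠(j22 + 14) = arctan(22/14) = 57.53°
∠H(j22) = 90.00° − 57.53° = 32.47°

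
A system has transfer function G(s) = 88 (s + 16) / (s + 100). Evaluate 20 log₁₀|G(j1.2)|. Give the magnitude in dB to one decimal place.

|j1.2 + 16| = √(1.2² + 16²) = 16.04
|j1.2 + 100| = √(1.2² + 100²) = 100
|G(j1.2)| = 88 × 16.04 / 100 = 14.119
20 log₁₀(14.119) = 23.00 dB

23.0 dB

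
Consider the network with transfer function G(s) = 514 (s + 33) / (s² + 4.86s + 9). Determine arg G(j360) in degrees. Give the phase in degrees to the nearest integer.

-94°

∠(j360 + 33) = arctan(360/33) = 84.76°
∠[(j360)² + 4.86(j360) + 9] = ∠[-1.2959e+05 + j1749.6] = 179.23°
∠G(j360) = 84.76° − 179.23° = -94.46°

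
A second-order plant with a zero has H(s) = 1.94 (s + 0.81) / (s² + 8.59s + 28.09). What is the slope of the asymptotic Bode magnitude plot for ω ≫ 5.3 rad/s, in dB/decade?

-20 dB/decade

With 1 zero and 2 poles, the high-frequency asymptotic slope is 20 × (1 − 2) = -20 dB/decade.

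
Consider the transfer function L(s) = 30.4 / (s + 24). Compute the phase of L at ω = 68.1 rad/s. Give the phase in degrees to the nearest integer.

-71°

∠(j68.1 + 24) = arctan(68.1/24) = 70.59°
∠L(j68.1) = −70.59° = -70.59°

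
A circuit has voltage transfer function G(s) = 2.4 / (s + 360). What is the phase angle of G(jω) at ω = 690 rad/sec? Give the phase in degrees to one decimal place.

∠(j690 + 360) = arctan(690/360) = 62.45°
∠G(j690) = −62.45° = -62.45°

-62.4°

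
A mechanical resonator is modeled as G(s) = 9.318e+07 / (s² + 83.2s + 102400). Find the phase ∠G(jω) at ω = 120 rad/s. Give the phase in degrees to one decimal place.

∠[(j120)² + 83.2(j120) + 102400] = ∠[88000 + j9984] = 6.47°
∠G(j120) = −6.47° = -6.47°

-6.5°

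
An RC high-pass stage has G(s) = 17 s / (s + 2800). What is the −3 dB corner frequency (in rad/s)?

For a single-pole high-pass, the −3 dB point is at the pole: ω = 2800 rad/s.

2800 rad/s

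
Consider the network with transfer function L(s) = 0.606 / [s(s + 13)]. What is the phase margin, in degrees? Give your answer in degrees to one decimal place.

89.8 deg

Gain crossover: |L(jω)| = 1 at ω ≈ 0.0466 rad/s.
∠L(j0.0466) = −90° − arctan(0.0466/13) ≈ -90.21°
PM = 180° + (-90.21°) = 89.79°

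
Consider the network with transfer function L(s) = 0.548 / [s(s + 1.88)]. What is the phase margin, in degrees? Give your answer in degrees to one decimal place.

Gain crossover: |L(jω)| = 1 at ω ≈ 0.288 rad/s.
∠L(j0.288) = −90° − arctan(0.288/1.88) ≈ -98.71°
PM = 180° + (-98.71°) = 81.29°

81.3 deg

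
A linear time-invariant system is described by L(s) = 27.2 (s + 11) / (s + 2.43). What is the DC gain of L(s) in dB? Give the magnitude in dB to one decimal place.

L(0) = 27.2 × 11 / 2.43 = 123.13
20 log₁₀(123.13) = 41.81 dB

41.8 dB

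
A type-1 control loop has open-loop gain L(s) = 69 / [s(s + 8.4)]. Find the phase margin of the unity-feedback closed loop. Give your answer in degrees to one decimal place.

Gain crossover: |L(jω)| = 1 at ω ≈ 6.5 rad s⁻¹.
∠L(j6.5) = −90° − arctan(6.5/8.4) ≈ -127.72°
PM = 180° + (-127.72°) = 52.28°

52.3 deg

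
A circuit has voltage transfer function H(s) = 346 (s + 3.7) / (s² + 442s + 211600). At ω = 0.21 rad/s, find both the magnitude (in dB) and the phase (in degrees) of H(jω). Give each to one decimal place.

|j0.21 + 3.7| = √(0.21² + 3.7²) = 3.706
|(j0.21)² + 442(j0.21) + 211600| = |2.116e+05 + j92.82| = 2.116e+05
|H(j0.21)| = 346 × 3.706 / 2.116e+05 = 0.0060598
20 log₁₀(0.0060598) = -44.35 dB
∠(j0.21 + 3.7) = arctan(0.21/3.7) = 3.25°
∠[(j0.21)² + 442(j0.21) + 211600] = ∠[2.116e+05 + j92.82] = 0.03°
∠H(j0.21) = 3.25° − 0.03° = 3.22°

|H| = -44.4 dB, ∠H = 3.2°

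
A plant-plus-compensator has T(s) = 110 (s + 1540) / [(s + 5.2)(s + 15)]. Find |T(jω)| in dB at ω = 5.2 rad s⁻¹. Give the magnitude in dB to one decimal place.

63.2 dB

|j5.2 + 1540| = √(5.2² + 1540²) = 1540
|j5.2 + 5.2| = √(5.2² + 5.2²) = 7.354
|j5.2 + 15| = √(5.2² + 15²) = 15.88
|T(j5.2)| = 110 × 1540 / (7.354 × 15.88) = 1451
20 log₁₀(1451) = 63.23 dB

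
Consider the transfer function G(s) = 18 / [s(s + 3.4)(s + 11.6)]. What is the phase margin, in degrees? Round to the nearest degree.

80°

Gain crossover: |G(jω)| = 1 at ω ≈ 0.452 rad/sec.
∠G(j0.452) = −90° − arctan(0.452/3.4) − arctan(0.452/11.6) ≈ -99.81°
PM = 180° + (-99.81°) = 80.19°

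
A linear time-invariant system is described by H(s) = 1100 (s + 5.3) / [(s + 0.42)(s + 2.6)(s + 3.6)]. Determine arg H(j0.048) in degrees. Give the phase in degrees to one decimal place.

∠(j0.048 + 5.3) = arctan(0.048/5.3) = 0.52°
∠(j0.048 + 0.42) = arctan(0.048/0.42) = 6.52°
∠(j0.048 + 2.6) = arctan(0.048/2.6) = 1.06°
∠(j0.048 + 3.6) = arctan(0.048/3.6) = 0.76°
∠H(j0.048) = 0.52° − (6.52° + 1.06° + 0.76°) = -7.82°

-7.8 deg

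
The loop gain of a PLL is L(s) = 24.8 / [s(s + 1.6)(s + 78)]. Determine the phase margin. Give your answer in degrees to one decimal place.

82.8 deg

Gain crossover: |L(jω)| = 1 at ω ≈ 0.197 rad/s.
∠L(j0.197) = −90° − arctan(0.197/1.6) − arctan(0.197/78) ≈ -97.17°
PM = 180° + (-97.17°) = 82.83°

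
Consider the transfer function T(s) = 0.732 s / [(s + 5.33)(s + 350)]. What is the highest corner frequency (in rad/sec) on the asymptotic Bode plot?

Break frequencies occur at each pole and zero magnitude: 5.33 rad/sec, 350 rad/sec.
The highest is 350 rad/sec.

350 rad/sec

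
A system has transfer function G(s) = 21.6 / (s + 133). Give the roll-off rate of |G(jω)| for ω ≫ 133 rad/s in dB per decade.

With 0 zeros and 1 pole, the high-frequency asymptotic slope is 20 × (0 − 1) = -20 dB/decade.

-20 dB/decade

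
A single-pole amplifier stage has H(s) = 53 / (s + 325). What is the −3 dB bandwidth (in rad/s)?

For a single-pole low-pass, the −3 dB point is at the pole: ω = 325 rad/s.

325 rad/s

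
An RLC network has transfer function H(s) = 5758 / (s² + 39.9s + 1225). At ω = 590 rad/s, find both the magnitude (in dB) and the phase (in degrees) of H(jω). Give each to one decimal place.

|(j590)² + 39.9(j590) + 1225| = |-3.4688e+05 + j23541| = 3.477e+05
|H(j590)| = 5758 / 3.477e+05 = 0.016562
20 log₁₀(0.016562) = -35.62 dB
∠[(j590)² + 39.9(j590) + 1225] = ∠[-3.4688e+05 + j23541] = 176.12°
∠H(j590) = −176.12° = -176.12°

|H| = -35.6 dB, ∠H = -176.1°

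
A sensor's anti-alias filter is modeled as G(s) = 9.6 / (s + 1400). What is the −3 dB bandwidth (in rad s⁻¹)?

1400 rad s⁻¹

For a single-pole low-pass, the −3 dB point is at the pole: ω = 1400 rad s⁻¹.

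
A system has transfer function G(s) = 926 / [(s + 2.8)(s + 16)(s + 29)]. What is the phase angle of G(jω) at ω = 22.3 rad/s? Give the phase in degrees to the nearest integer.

∠(j22.3 + 2.8) = arctan(22.3/2.8) = 82.84°
∠(j22.3 + 16) = arctan(22.3/16) = 54.34°
∠(j22.3 + 29) = arctan(22.3/29) = 37.56°
∠G(j22.3) = − (82.84° + 54.34° + 37.56°) = -174.74°

-175°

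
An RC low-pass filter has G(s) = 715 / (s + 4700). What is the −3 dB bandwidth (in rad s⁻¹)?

For a single-pole low-pass, the −3 dB point is at the pole: ω = 4700 rad s⁻¹.

4700 rad s⁻¹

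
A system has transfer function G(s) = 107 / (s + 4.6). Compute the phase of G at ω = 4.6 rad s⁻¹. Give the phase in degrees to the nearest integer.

-45°

∠(j4.6 + 4.6) = arctan(4.6/4.6) = 45.00°
∠G(j4.6) = −45.00° = -45.00°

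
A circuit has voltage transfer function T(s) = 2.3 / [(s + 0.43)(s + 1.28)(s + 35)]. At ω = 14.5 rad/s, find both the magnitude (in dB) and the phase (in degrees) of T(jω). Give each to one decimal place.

|j14.5 + 0.43| = √(14.5² + 0.43²) = 14.51
|j14.5 + 1.28| = √(14.5² + 1.28²) = 14.56
|j14.5 + 35| = √(14.5² + 35²) = 37.88
|T(j14.5)| = 2.3 / (14.51 × 14.56 × 37.88) = 0.00028751
20 log₁₀(0.00028751) = -70.83 dB
∠(j14.5 + 0.43) = arctan(14.5/0.43) = 88.30°
∠(j14.5 + 1.28) = arctan(14.5/1.28) = 84.96°
∠(j14.5 + 35) = arctan(14.5/35) = 22.50°
∠T(j14.5) = − (88.30° + 84.96° + 22.50°) = -195.76°

|T| = -70.8 dB, ∠T = -195.8°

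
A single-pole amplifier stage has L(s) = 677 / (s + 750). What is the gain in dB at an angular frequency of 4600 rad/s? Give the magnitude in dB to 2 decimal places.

|j4600 + 750| = √(4600² + 750²) = 4661
|L(j4600)| = 677 / 4661 = 0.14526
20 log₁₀(0.14526) = -16.757 dB

-16.76 dB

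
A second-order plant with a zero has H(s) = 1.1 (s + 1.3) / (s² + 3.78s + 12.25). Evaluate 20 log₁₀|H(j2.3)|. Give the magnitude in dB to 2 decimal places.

|j2.3 + 1.3| = √(2.3² + 1.3²) = 2.642
|(j2.3)² + 3.78(j2.3) + 12.25| = |6.96 + j8.694| = 11.14
|H(j2.3)| = 1.1 × 2.642 / 11.14 = 0.26095
20 log₁₀(0.26095) = -11.669 dB

-11.67 dB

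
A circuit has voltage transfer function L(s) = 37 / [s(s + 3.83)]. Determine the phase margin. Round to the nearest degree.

35 deg

Gain crossover: |L(jω)| = 1 at ω ≈ 5.51 rad s⁻¹.
∠L(j5.51) = −90° − arctan(5.51/3.83) ≈ -145.21°
PM = 180° + (-145.21°) = 34.79°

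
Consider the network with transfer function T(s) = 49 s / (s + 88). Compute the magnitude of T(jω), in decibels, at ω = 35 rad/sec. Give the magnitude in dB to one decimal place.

|j35| = 35
|j35 + 88| = √(35² + 88²) = 94.7
|T(j35)| = 49 × 35 / 94.7 = 18.109
20 log₁₀(18.109) = 25.16 dB

25.2 dB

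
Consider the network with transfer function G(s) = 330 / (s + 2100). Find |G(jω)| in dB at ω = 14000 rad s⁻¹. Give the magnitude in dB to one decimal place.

|j14000 + 2100| = √(14000² + 2100²) = 1.416e+04
|G(j14000)| = 330 / 1.416e+04 = 0.023311
20 log₁₀(0.023311) = -32.65 dB

-32.6 dB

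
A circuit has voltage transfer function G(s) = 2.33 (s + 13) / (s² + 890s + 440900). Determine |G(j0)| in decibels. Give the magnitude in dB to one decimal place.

G(0) = 2.33 × 13 / 440900 = 6.87e-05
20 log₁₀(6.87e-05) = -83.26 dB

-83.3 dB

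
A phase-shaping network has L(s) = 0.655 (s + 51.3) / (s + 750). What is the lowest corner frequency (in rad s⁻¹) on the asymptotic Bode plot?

Break frequencies occur at each pole and zero magnitude: 51.3 rad s⁻¹, 750 rad s⁻¹.
The lowest is 51.3 rad s⁻¹.

51.3 rad s⁻¹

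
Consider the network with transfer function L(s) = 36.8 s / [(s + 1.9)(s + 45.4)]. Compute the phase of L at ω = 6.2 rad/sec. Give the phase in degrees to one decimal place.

9.3°

∠(j6.2) = 90.00°
∠(j6.2 + 1.9) = arctan(6.2/1.9) = 72.96°
∠(j6.2 + 45.4) = arctan(6.2/45.4) = 7.78°
∠L(j6.2) = 90.00° − (72.96° + 7.78°) = 9.26°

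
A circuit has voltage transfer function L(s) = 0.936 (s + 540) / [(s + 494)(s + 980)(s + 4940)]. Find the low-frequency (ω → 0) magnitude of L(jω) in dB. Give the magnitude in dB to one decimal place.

L(0) = 0.936 × 540 / (494 × 980 × 4940) = 2.1134e-07
20 log₁₀(2.1134e-07) = -133.50 dB

-133.5 dB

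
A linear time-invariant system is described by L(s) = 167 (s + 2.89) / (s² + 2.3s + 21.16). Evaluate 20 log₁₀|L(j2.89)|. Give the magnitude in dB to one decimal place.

33.5 dB

|j2.89 + 2.89| = √(2.89² + 2.89²) = 4.087
|(j2.89)² + 2.3(j2.89) + 21.16| = |12.808 + j6.647| = 14.43
|L(j2.89)| = 167 × 4.087 / 14.43 = 47.3
20 log₁₀(47.3) = 33.50 dB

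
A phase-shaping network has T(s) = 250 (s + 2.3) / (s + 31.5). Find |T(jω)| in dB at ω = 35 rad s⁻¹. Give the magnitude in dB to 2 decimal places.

|j35 + 2.3| = √(35² + 2.3²) = 35.08
|j35 + 31.5| = √(35² + 31.5²) = 47.09
|T(j35)| = 250 × 35.08 / 47.09 = 186.22
20 log₁₀(186.22) = 45.401 dB

45.40 dB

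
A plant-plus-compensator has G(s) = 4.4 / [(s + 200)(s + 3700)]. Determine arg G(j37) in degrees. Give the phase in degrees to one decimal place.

∠(j37 + 200) = arctan(37/200) = 10.48°
∠(j37 + 3700) = arctan(37/3700) = 0.57°
∠G(j37) = − (10.48° + 0.57°) = -11.05°

-11.1°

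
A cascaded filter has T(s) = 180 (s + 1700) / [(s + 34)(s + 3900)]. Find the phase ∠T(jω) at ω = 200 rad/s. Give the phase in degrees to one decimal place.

-76.6°

∠(j200 + 1700) = arctan(200/1700) = 6.71°
∠(j200 + 34) = arctan(200/34) = 80.35°
∠(j200 + 3900) = arctan(200/3900) = 2.94°
∠T(j200) = 6.71° − (80.35° + 2.94°) = -76.58°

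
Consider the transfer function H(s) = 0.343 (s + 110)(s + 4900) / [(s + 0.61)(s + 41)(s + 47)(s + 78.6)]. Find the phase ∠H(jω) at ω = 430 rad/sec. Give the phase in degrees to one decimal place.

-257.2°

∠(j430 + 110) = arctan(430/110) = 75.65°
∠(j430 + 4900) = arctan(430/4900) = 5.02°
∠(j430 + 0.61) = arctan(430/0.61) = 89.92°
∠(j430 + 41) = arctan(430/41) = 84.55°
∠(j430 + 47) = arctan(430/47) = 83.76°
∠(j430 + 78.6) = arctan(430/78.6) = 79.64°
∠H(j430) = 75.65° + 5.02° − (89.92° + 84.55° + 83.76° + 79.64°) = -257.21°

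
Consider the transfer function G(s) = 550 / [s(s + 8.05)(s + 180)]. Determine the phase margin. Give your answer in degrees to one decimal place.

Gain crossover: |G(jω)| = 1 at ω ≈ 0.379 rad s⁻¹.
∠G(j0.379) = −90° − arctan(0.379/8.05) − arctan(0.379/180) ≈ -92.82°
PM = 180° + (-92.82°) = 87.18°

87.2°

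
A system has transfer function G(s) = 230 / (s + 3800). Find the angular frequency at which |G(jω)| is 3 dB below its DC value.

For a single-pole low-pass, the −3 dB point is at the pole: ω = 3800 rad/s.

3800 rad/s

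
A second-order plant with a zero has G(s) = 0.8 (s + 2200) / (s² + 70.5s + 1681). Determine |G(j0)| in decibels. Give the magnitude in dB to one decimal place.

0.4 dB

G(0) = 0.8 × 2200 / 1681 = 1.047
20 log₁₀(1.047) = 0.40 dB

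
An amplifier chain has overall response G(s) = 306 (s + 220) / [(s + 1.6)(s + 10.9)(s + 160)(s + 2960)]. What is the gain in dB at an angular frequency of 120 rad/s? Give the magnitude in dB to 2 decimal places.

|j120 + 220| = √(120² + 220²) = 250.6
|j120 + 1.6| = √(120² + 1.6²) = 120
|j120 + 10.9| = √(120² + 10.9²) = 120.5
|j120 + 160| = √(120² + 160²) = 200
|j120 + 2960| = √(120² + 2960²) = 2962
|G(j120)| = 306 × 250.6 / (120 × 120.5 × 200 × 2962) = 8.9503e-06
20 log₁₀(8.9503e-06) = -100.963 dB

-100.96 dB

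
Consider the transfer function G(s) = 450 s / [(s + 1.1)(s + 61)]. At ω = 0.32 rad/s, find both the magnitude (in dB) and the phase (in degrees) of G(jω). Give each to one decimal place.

|G| = 6.3 dB, ∠G = 73.5°

|j0.32| = 0.32
|j0.32 + 1.1| = √(0.32² + 1.1²) = 1.146
|j0.32 + 61| = √(0.32² + 61²) = 61
|G(j0.32)| = 450 × 0.32 / (1.146 × 61) = 2.0606
20 log₁₀(2.0606) = 6.28 dB
∠(j0.32) = 90.00°
∠(j0.32 + 1.1) = arctan(0.32/1.1) = 16.22°
∠(j0.32 + 61) = arctan(0.32/61) = 0.30°
∠G(j0.32) = 90.00° − (16.22° + 0.30°) = 73.48°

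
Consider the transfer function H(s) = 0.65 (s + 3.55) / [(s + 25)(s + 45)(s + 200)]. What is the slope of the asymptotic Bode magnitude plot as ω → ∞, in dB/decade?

-40 dB/decade

With 1 zero and 3 poles, the high-frequency asymptotic slope is 20 × (1 − 3) = -40 dB/decade.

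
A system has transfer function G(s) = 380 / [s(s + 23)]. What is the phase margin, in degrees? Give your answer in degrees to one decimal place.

58.5°

Gain crossover: |G(jω)| = 1 at ω ≈ 14.1 rad/s.
∠G(j14.1) = −90° − arctan(14.1/23) ≈ -121.49°
PM = 180° + (-121.49°) = 58.51°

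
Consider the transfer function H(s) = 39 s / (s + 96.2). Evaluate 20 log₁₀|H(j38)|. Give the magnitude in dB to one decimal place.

23.1 dB

|j38| = 38
|j38 + 96.2| = √(38² + 96.2²) = 103.4
|H(j38)| = 39 × 38 / 103.4 = 14.328
20 log₁₀(14.328) = 23.12 dB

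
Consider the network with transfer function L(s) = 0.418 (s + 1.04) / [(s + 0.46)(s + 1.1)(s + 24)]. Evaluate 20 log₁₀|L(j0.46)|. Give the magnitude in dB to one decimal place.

|j0.46 + 1.04| = √(0.46² + 1.04²) = 1.137
|j0.46 + 0.46| = √(0.46² + 0.46²) = 0.6505
|j0.46 + 1.1| = √(0.46² + 1.1²) = 1.192
|j0.46 + 24| = √(0.46² + 24²) = 24
|L(j0.46)| = 0.418 × 1.137 / (0.6505 × 1.192 × 24) = 0.02553
20 log₁₀(0.02553) = -31.86 dB

-31.9 dB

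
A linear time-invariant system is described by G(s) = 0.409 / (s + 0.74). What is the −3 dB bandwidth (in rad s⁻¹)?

For a single-pole low-pass, the −3 dB point is at the pole: ω = 0.74 rad s⁻¹.

0.74 rad s⁻¹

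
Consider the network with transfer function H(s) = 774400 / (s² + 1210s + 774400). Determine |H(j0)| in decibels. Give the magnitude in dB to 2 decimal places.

H(0) = 774400 / 774400 = 1
20 log₁₀(1) = 0.000 dB

0.00 dB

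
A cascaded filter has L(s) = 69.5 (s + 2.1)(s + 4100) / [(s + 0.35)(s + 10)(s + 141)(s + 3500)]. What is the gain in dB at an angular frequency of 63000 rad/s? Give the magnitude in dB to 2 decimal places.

|j63000 + 2.1| = √(63000² + 2.1²) = 6.3e+04
|j63000 + 4100| = √(63000² + 4100²) = 6.313e+04
|j63000 + 0.35| = √(63000² + 0.35²) = 6.3e+04
|j63000 + 10| = √(63000² + 10²) = 6.3e+04
|j63000 + 141| = √(63000² + 141²) = 6.3e+04
|j63000 + 3500| = √(63000² + 3500²) = 6.31e+04
|L(j63000)| = 69.5 × 6.3e+04 × 6.313e+04 / (6.3e+04 × 6.3e+04 × 6.3e+04 × 6.31e+04) = 1.7521e-08
20 log₁₀(1.7521e-08) = -155.129 dB

-155.13 dB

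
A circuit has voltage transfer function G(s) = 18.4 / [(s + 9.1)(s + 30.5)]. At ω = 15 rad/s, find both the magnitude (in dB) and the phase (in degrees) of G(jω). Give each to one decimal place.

|j15 + 9.1| = √(15² + 9.1²) = 17.54
|j15 + 30.5| = √(15² + 30.5²) = 33.99
|G(j15)| = 18.4 / (17.54 × 33.99) = 0.030856
20 log₁₀(0.030856) = -30.21 dB
∠(j15 + 9.1) = arctan(15/9.1) = 58.76°
∠(j15 + 30.5) = arctan(15/30.5) = 26.19°
∠G(j15) = − (58.76° + 26.19°) = -84.94°

|G| = -30.2 dB, ∠G = -84.9°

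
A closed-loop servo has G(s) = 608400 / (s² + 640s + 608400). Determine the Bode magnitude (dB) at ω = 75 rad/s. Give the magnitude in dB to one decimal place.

|(j75)² + 640(j75) + 608400| = |6.0278e+05 + j48000| = 6.047e+05
|G(j75)| = 608400 / 6.047e+05 = 1.0061
20 log₁₀(1.0061) = 0.05 dB

0.1 dB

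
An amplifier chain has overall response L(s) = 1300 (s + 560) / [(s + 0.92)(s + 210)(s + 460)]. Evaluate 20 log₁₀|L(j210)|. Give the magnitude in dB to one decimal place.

|j210 + 560| = √(210² + 560²) = 598.1
|j210 + 0.92| = √(210² + 0.92²) = 210
|j210 + 210| = √(210² + 210²) = 297
|j210 + 460| = √(210² + 460²) = 505.7
|L(j210)| = 1300 × 598.1 / (210 × 297 × 505.7) = 0.024654
20 log₁₀(0.024654) = -32.16 dB

-32.2 dB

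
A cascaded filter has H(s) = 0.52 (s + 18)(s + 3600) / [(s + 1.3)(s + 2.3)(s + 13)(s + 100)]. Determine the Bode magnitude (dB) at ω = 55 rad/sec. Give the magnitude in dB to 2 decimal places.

|j55 + 18| = √(55² + 18²) = 57.87
|j55 + 3600| = √(55² + 3600²) = 3600
|j55 + 1.3| = √(55² + 1.3²) = 55.02
|j55 + 2.3| = √(55² + 2.3²) = 55.05
|j55 + 13| = √(55² + 13²) = 56.52
|j55 + 100| = √(55² + 100²) = 114.1
|H(j55)| = 0.52 × 57.87 × 3600 / (55.02 × 55.05 × 56.52 × 114.1) = 0.0055467
20 log₁₀(0.0055467) = -45.119 dB

-45.12 dB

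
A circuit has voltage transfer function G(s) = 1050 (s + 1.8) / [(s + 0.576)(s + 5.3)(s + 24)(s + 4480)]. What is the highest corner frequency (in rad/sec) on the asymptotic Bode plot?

Break frequencies occur at each pole and zero magnitude: 0.576 rad/sec, 1.8 rad/sec, 5.3 rad/sec, 24 rad/sec, 4480 rad/sec.
The highest is 4480 rad/sec.

4480 rad/sec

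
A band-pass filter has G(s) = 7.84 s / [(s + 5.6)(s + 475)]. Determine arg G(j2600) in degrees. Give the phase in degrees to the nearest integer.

-80°

∠(j2600) = 90.00°
∠(j2600 + 5.6) = arctan(2600/5.6) = 89.88°
∠(j2600 + 475) = arctan(2600/475) = 79.65°
∠G(j2600) = 90.00° − (89.88° + 79.65°) = -79.52°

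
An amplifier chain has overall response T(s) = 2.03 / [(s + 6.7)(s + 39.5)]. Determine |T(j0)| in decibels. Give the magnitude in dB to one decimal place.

-42.3 dB

T(0) = 2.03 / (6.7 × 39.5) = 0.0076705
20 log₁₀(0.0076705) = -42.30 dB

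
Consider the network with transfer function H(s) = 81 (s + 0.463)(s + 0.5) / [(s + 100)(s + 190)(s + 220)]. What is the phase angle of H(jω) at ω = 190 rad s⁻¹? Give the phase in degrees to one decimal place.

∠(j190 + 0.463) = arctan(190/0.463) = 89.86°
∠(j190 + 0.5) = arctan(190/0.5) = 89.85°
∠(j190 + 100) = arctan(190/100) = 62.24°
∠(j190 + 190) = arctan(190/190) = 45.00°
∠(j190 + 220) = arctan(190/220) = 40.82°
∠H(j190) = 89.86° + 89.85° − (62.24° + 45.00° + 40.82°) = 31.65°

31.7°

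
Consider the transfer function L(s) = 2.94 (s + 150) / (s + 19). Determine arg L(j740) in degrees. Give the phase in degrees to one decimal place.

∠(j740 + 150) = arctan(740/150) = 78.54°
∠(j740 + 19) = arctan(740/19) = 88.53°
∠L(j740) = 78.54° − 88.53° = -9.99°

-10.0°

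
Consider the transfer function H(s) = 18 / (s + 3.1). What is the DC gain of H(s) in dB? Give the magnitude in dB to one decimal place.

15.3 dB

H(0) = 18 / 3.1 = 5.8065
20 log₁₀(5.8065) = 15.28 dB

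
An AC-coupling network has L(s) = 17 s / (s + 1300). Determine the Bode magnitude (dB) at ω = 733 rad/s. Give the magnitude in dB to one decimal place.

18.4 dB

|j733| = 733
|j733 + 1300| = √(733² + 1300²) = 1492
|L(j733)| = 17 × 733 / 1492 = 8.3496
20 log₁₀(8.3496) = 18.43 dB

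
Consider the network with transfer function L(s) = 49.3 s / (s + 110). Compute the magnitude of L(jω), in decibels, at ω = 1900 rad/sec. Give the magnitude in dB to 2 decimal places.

|j1900| = 1900
|j1900 + 110| = √(1900² + 110²) = 1903
|L(j1900)| = 49.3 × 1900 / 1903 = 49.218
20 log₁₀(49.218) = 33.842 dB

33.84 dB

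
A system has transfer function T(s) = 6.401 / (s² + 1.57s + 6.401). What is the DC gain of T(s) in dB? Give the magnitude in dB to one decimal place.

0.0 dB

T(0) = 6.401 / 6.401 = 1
20 log₁₀(1) = 0.00 dB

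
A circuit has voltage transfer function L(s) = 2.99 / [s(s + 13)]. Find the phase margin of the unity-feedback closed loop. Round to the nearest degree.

Gain crossover: |L(jω)| = 1 at ω ≈ 0.23 rad/s.
∠L(j0.23) = −90° − arctan(0.23/13) ≈ -91.01°
PM = 180° + (-91.01°) = 88.99°

89°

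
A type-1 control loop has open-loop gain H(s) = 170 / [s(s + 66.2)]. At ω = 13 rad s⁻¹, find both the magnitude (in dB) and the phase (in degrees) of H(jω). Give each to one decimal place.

|H| = -14.3 dB, ∠H = -101.1°

|j13 + 66.2| = √(13² + 66.2²) = 67.46
|j13| = 13
|H(j13)| = 170 / (67.46 × 13) = 0.19383
20 log₁₀(0.19383) = -14.25 dB
∠(j13 + 66.2) = arctan(13/66.2) = 11.11°
∠(j13) = 90.00°
∠H(j13) = − (11.11° + 90.00°) = -101.11°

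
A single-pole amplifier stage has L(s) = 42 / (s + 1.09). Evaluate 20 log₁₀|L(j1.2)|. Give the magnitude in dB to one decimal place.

|j1.2 + 1.09| = √(1.2² + 1.09²) = 1.621
|L(j1.2)| = 42 / 1.621 = 25.908
20 log₁₀(25.908) = 28.27 dB

28.3 dB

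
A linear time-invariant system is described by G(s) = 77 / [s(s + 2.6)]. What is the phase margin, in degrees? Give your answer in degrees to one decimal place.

16.9 deg

Gain crossover: |G(jω)| = 1 at ω ≈ 8.58 rad/s.
∠G(j8.58) = −90° − arctan(8.58/2.6) ≈ -163.15°
PM = 180° + (-163.15°) = 16.85°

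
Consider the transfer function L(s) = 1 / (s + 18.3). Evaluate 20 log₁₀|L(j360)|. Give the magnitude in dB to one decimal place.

-51.1 dB

|j360 + 18.3| = √(360² + 18.3²) = 360.5
|L(j360)| = 1 / 360.5 = 0.0027742
20 log₁₀(0.0027742) = -51.14 dB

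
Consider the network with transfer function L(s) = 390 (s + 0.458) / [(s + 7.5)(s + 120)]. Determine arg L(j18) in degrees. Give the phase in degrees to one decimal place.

∠(j18 + 0.458) = arctan(18/0.458) = 88.54°
∠(j18 + 7.5) = arctan(18/7.5) = 67.38°
∠(j18 + 120) = arctan(18/120) = 8.53°
∠L(j18) = 88.54° − (67.38° + 8.53°) = 12.63°

12.6°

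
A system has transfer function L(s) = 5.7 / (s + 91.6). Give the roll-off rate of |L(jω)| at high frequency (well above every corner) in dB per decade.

-20 dB/decade

With 0 zeros and 1 pole, the high-frequency asymptotic slope is 20 × (0 − 1) = -20 dB/decade.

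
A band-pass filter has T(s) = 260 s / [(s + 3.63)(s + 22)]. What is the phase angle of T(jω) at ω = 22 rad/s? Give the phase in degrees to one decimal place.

-35.6 deg

∠(j22) = 90.00°
∠(j22 + 3.63) = arctan(22/3.63) = 80.63°
∠(j22 + 22) = arctan(22/22) = 45.00°
∠T(j22) = 90.00° − (80.63° + 45.00°) = -35.63°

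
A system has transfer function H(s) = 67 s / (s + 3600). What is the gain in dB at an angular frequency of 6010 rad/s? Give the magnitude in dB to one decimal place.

35.2 dB

|j6010| = 6010
|j6010 + 3600| = √(6010² + 3600²) = 7006
|H(j6010)| = 67 × 6010 / 7006 = 57.477
20 log₁₀(57.477) = 35.19 dB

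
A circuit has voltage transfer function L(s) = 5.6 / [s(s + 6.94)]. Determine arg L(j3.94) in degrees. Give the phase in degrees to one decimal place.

∠(j3.94 + 6.94) = arctan(3.94/6.94) = 29.58°
∠(j3.94) = 90.00°
∠L(j3.94) = − (29.58° + 90.00°) = -119.58°

-119.6°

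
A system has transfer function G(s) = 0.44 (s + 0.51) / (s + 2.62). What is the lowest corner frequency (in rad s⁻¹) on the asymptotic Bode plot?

Break frequencies occur at each pole and zero magnitude: 0.51 rad s⁻¹, 2.62 rad s⁻¹.
The lowest is 0.51 rad s⁻¹.

0.51 rad s⁻¹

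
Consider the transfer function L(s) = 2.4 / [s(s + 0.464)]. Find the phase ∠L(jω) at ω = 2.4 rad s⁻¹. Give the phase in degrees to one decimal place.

-169.1°

∠(j2.4 + 0.464) = arctan(2.4/0.464) = 79.06°
∠(j2.4) = 90.00°
∠L(j2.4) = − (79.06° + 90.00°) = -169.06°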